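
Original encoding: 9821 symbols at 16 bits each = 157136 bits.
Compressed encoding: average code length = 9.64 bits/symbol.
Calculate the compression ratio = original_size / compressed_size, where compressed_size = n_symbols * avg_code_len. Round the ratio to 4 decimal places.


original_size = n_symbols * orig_bits = 9821 * 16 = 157136 bits
compressed_size = n_symbols * avg_code_len = 9821 * 9.64 = 94674.44 bits
ratio = original_size / compressed_size = 157136 / 94674.44 = 1.6598

Compression ratio = 1.6598


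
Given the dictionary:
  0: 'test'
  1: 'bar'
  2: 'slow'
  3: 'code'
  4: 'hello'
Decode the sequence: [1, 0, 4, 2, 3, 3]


Look up each index in the dictionary:
  1 -> 'bar'
  0 -> 'test'
  4 -> 'hello'
  2 -> 'slow'
  3 -> 'code'
  3 -> 'code'

Decoded: "bar test hello slow code code"


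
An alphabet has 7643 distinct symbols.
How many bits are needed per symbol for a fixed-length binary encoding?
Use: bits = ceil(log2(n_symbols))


log2(7643) = 12.8999
Bracket: 2^12 = 4096 < 7643 <= 2^13 = 8192
So ceil(log2(7643)) = 13

bits = ceil(log2(7643)) = ceil(12.8999) = 13 bits


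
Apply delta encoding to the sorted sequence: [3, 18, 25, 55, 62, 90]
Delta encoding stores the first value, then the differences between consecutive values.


First value: 3
Deltas:
  18 - 3 = 15
  25 - 18 = 7
  55 - 25 = 30
  62 - 55 = 7
  90 - 62 = 28


Delta encoded: [3, 15, 7, 30, 7, 28]


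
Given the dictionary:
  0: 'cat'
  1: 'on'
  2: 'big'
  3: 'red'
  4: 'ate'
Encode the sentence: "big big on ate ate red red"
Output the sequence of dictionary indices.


Look up each word in the dictionary:
  'big' -> 2
  'big' -> 2
  'on' -> 1
  'ate' -> 4
  'ate' -> 4
  'red' -> 3
  'red' -> 3

Encoded: [2, 2, 1, 4, 4, 3, 3]


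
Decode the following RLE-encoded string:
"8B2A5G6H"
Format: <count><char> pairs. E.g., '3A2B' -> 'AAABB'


Expanding each <count><char> pair:
  8B -> 'BBBBBBBB'
  2A -> 'AA'
  5G -> 'GGGGG'
  6H -> 'HHHHHH'

Decoded = BBBBBBBBAAGGGGGHHHHHH


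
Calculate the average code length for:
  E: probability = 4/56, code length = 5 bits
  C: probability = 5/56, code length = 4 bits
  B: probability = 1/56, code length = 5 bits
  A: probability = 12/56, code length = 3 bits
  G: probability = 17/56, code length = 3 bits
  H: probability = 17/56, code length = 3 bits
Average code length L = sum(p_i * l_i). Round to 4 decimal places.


Weighted contributions p_i * l_i:
  E: (4/56) * 5 = 20/56
  C: (5/56) * 4 = 20/56
  B: (1/56) * 5 = 5/56
  A: (12/56) * 3 = 36/56
  G: (17/56) * 3 = 51/56
  H: (17/56) * 3 = 51/56
Sum = (20 + 20 + 5 + 36 + 51 + 51)/56 = 183/56

L = 183/56 = 3.2679 bits/symbol


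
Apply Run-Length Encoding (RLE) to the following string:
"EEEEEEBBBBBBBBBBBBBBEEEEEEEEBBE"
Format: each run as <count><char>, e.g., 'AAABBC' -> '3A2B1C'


Scanning runs left to right:
  i=0: run of 'E' x 6 -> '6E'
  i=6: run of 'B' x 14 -> '14B'
  i=20: run of 'E' x 8 -> '8E'
  i=28: run of 'B' x 2 -> '2B'
  i=30: run of 'E' x 1 -> '1E'

RLE = 6E14B8E2B1E


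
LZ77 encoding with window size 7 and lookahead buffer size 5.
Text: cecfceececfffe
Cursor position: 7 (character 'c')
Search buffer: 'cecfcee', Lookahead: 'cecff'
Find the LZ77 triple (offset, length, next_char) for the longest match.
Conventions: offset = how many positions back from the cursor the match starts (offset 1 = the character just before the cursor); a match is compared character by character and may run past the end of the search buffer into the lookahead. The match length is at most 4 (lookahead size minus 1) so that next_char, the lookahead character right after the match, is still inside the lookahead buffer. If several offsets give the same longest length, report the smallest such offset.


Try each offset into the search buffer:
  offset=1 (pos 6, char 'e'): match length 0
  offset=2 (pos 5, char 'e'): match length 0
  offset=3 (pos 4, char 'c'): match length 2
  offset=4 (pos 3, char 'f'): match length 0
  offset=5 (pos 2, char 'c'): match length 1
  offset=6 (pos 1, char 'e'): match length 0
  offset=7 (pos 0, char 'c'): match length 4
Longest match has length 4 at offset 7.
next_char = character at position 7 + 4 = 11 -> 'f'

Best match: offset=7, length=4 (matching 'cecf' starting at position 0)
LZ77 triple: (7, 4, 'f')


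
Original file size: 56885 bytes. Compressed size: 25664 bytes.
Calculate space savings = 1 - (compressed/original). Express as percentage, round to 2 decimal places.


ratio = compressed/original = 25664/56885 = 0.451156
savings = 1 - ratio = 1 - 0.451156 = 0.548844
as a percentage: 0.548844 * 100 = 54.88%

Space savings = 1 - 25664/56885 = 54.88%


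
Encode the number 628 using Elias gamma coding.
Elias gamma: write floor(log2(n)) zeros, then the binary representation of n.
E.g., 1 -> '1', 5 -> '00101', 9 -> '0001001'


num_bits = floor(log2(628)) + 1 = 10
leading_zeros = num_bits - 1 = 9
binary(628) = 1001110100

Elias gamma(628) = '000000000' + '1001110100' = 0000000001001110100 (19 bits)


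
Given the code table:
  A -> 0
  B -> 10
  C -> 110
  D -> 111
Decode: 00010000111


Decoding:
0 -> A
0 -> A
0 -> A
10 -> B
0 -> A
0 -> A
0 -> A
111 -> D


Result: AAABAAAD


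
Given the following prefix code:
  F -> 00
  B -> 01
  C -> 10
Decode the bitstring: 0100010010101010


Decoding step by step:
Bits 01 -> B
Bits 00 -> F
Bits 01 -> B
Bits 00 -> F
Bits 10 -> C
Bits 10 -> C
Bits 10 -> C
Bits 10 -> C


Decoded message: BFBFCCCC


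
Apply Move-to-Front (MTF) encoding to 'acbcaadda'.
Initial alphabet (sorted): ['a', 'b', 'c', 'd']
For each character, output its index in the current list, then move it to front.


MTF encoding:
'a': index 0 in ['a', 'b', 'c', 'd'] -> ['a', 'b', 'c', 'd']
'c': index 2 in ['a', 'b', 'c', 'd'] -> ['c', 'a', 'b', 'd']
'b': index 2 in ['c', 'a', 'b', 'd'] -> ['b', 'c', 'a', 'd']
'c': index 1 in ['b', 'c', 'a', 'd'] -> ['c', 'b', 'a', 'd']
'a': index 2 in ['c', 'b', 'a', 'd'] -> ['a', 'c', 'b', 'd']
'a': index 0 in ['a', 'c', 'b', 'd'] -> ['a', 'c', 'b', 'd']
'd': index 3 in ['a', 'c', 'b', 'd'] -> ['d', 'a', 'c', 'b']
'd': index 0 in ['d', 'a', 'c', 'b'] -> ['d', 'a', 'c', 'b']
'a': index 1 in ['d', 'a', 'c', 'b'] -> ['a', 'd', 'c', 'b']


Output: [0, 2, 2, 1, 2, 0, 3, 0, 1]


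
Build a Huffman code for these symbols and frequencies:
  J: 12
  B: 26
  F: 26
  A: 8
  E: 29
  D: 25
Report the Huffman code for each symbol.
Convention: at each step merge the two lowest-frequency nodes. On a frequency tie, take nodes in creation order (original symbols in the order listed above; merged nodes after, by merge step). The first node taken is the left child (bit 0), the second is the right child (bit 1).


Huffman tree construction:
Step 1: Merge A(8) + J(12) = 20
Step 2: Merge (A+J)(20) + D(25) = 45
Step 3: Merge B(26) + F(26) = 52
Step 4: Merge E(29) + ((A+J)+D)(45) = 74
Step 5: Merge (B+F)(52) + (E+((A+J)+D))(74) = 126
Read each symbol's code off the tree from the root (left child = 0, right child = 1).

Codes:
  J: 1101 (length 4)
  B: 00 (length 2)
  F: 01 (length 2)
  A: 1100 (length 4)
  E: 10 (length 2)
  D: 111 (length 3)
Average code length: 317/126 = 2.5159 bits/symbol


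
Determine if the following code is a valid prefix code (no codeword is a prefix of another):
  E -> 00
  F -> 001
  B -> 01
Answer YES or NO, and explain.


Checking each pair (does one codeword prefix another?):
  E='00' vs F='001': prefix -- VIOLATION

NO -- this is NOT a valid prefix code. E (00) is a prefix of F (001).


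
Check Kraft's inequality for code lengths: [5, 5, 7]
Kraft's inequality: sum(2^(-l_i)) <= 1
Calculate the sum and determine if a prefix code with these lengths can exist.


Sum = 2^(-5) + 2^(-5) + 2^(-7)
    = 0.03125 + 0.03125 + 0.0078125
    = 9/128 = 0.0703125
Since 0.0703125 <= 1, Kraft's inequality IS satisfied.
A prefix code with these lengths CAN exist.

Kraft sum = 0.0703125. Satisfied.


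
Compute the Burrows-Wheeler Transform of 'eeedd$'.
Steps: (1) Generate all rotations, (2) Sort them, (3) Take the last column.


Rotations (sorted):
  0: $eeedd -> last char: d
  1: d$eeed -> last char: d
  2: dd$eee -> last char: e
  3: edd$ee -> last char: e
  4: eedd$e -> last char: e
  5: eeedd$ -> last char: $


BWT = ddeee$


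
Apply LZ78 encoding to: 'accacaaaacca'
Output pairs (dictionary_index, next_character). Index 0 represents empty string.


LZ78 encoding steps:
Dictionary: {0: ''}
Step 1: w='' (idx 0), next='a' -> output (0, 'a'), add 'a' as idx 1
Step 2: w='' (idx 0), next='c' -> output (0, 'c'), add 'c' as idx 2
Step 3: w='c' (idx 2), next='a' -> output (2, 'a'), add 'ca' as idx 3
Step 4: w='ca' (idx 3), next='a' -> output (3, 'a'), add 'caa' as idx 4
Step 5: w='a' (idx 1), next='a' -> output (1, 'a'), add 'aa' as idx 5
Step 6: w='c' (idx 2), next='c' -> output (2, 'c'), add 'cc' as idx 6
Step 7: w='a' (idx 1), end of input -> output (1, '')


Encoded: [(0, 'a'), (0, 'c'), (2, 'a'), (3, 'a'), (1, 'a'), (2, 'c'), (1, '')]


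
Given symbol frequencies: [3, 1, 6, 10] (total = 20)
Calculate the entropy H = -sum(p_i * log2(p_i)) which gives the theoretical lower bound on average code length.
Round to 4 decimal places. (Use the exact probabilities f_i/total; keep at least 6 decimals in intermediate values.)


Per-symbol terms -p_i * log2(p_i) with p_i = f_i/20:
  p = 3/20 = 0.150000: log2(p) = -2.736966, -p*log2(p) = 0.410545
  p = 1/20 = 0.050000: log2(p) = -4.321928, -p*log2(p) = 0.216096
  p = 6/20 = 0.300000: log2(p) = -1.736966, -p*log2(p) = 0.521090
  p = 10/20 = 0.500000: log2(p) = -1.000000, -p*log2(p) = 0.500000
H = 0.410545 + 0.216096 + 0.521090 + 0.500000 = 1.647731

H = 1.6477 bits/symbol


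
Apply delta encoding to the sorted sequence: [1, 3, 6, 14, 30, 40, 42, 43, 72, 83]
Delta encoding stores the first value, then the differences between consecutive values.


First value: 1
Deltas:
  3 - 1 = 2
  6 - 3 = 3
  14 - 6 = 8
  30 - 14 = 16
  40 - 30 = 10
  42 - 40 = 2
  43 - 42 = 1
  72 - 43 = 29
  83 - 72 = 11


Delta encoded: [1, 2, 3, 8, 16, 10, 2, 1, 29, 11]


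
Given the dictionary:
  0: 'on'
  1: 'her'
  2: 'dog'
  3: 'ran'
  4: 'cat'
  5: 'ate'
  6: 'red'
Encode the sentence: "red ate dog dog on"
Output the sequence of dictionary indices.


Look up each word in the dictionary:
  'red' -> 6
  'ate' -> 5
  'dog' -> 2
  'dog' -> 2
  'on' -> 0

Encoded: [6, 5, 2, 2, 0]


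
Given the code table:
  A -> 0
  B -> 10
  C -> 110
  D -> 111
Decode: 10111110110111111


Decoding:
10 -> B
111 -> D
110 -> C
110 -> C
111 -> D
111 -> D


Result: BDCCDD


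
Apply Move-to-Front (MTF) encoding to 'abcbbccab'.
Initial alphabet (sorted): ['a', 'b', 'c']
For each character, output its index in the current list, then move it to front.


MTF encoding:
'a': index 0 in ['a', 'b', 'c'] -> ['a', 'b', 'c']
'b': index 1 in ['a', 'b', 'c'] -> ['b', 'a', 'c']
'c': index 2 in ['b', 'a', 'c'] -> ['c', 'b', 'a']
'b': index 1 in ['c', 'b', 'a'] -> ['b', 'c', 'a']
'b': index 0 in ['b', 'c', 'a'] -> ['b', 'c', 'a']
'c': index 1 in ['b', 'c', 'a'] -> ['c', 'b', 'a']
'c': index 0 in ['c', 'b', 'a'] -> ['c', 'b', 'a']
'a': index 2 in ['c', 'b', 'a'] -> ['a', 'c', 'b']
'b': index 2 in ['a', 'c', 'b'] -> ['b', 'a', 'c']


Output: [0, 1, 2, 1, 0, 1, 0, 2, 2]


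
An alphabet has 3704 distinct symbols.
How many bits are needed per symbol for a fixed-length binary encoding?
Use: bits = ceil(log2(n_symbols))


log2(3704) = 11.8549
Bracket: 2^11 = 2048 < 3704 <= 2^12 = 4096
So ceil(log2(3704)) = 12

bits = ceil(log2(3704)) = ceil(11.8549) = 12 bits


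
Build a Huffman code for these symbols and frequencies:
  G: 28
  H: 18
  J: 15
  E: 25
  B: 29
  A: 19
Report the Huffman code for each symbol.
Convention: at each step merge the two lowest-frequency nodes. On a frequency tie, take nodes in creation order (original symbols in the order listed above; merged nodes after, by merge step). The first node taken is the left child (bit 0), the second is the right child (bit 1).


Huffman tree construction:
Step 1: Merge J(15) + H(18) = 33
Step 2: Merge A(19) + E(25) = 44
Step 3: Merge G(28) + B(29) = 57
Step 4: Merge (J+H)(33) + (A+E)(44) = 77
Step 5: Merge (G+B)(57) + ((J+H)+(A+E))(77) = 134
Read each symbol's code off the tree from the root (left child = 0, right child = 1).

Codes:
  G: 00 (length 2)
  H: 101 (length 3)
  J: 100 (length 3)
  E: 111 (length 3)
  B: 01 (length 2)
  A: 110 (length 3)
Average code length: 345/134 = 2.5746 bits/symbol


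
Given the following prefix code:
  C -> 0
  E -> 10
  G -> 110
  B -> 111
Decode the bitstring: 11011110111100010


Decoding step by step:
Bits 110 -> G
Bits 111 -> B
Bits 10 -> E
Bits 111 -> B
Bits 10 -> E
Bits 0 -> C
Bits 0 -> C
Bits 10 -> E


Decoded message: GBEBECCE


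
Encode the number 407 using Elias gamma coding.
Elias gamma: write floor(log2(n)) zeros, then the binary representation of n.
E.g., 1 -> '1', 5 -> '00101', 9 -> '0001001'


num_bits = floor(log2(407)) + 1 = 9
leading_zeros = num_bits - 1 = 8
binary(407) = 110010111

Elias gamma(407) = '00000000' + '110010111' = 00000000110010111 (17 bits)


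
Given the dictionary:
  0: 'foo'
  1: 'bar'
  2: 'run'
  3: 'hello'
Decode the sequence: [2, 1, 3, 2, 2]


Look up each index in the dictionary:
  2 -> 'run'
  1 -> 'bar'
  3 -> 'hello'
  2 -> 'run'
  2 -> 'run'

Decoded: "run bar hello run run"


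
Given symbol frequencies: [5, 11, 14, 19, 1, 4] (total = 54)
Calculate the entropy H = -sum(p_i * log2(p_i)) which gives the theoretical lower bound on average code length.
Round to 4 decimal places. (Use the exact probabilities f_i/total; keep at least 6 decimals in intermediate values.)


Per-symbol terms -p_i * log2(p_i) with p_i = f_i/54:
  p = 5/54 = 0.092593: log2(p) = -3.432959, -p*log2(p) = 0.317867
  p = 11/54 = 0.203704: log2(p) = -2.295456, -p*log2(p) = 0.467593
  p = 14/54 = 0.259259: log2(p) = -1.947533, -p*log2(p) = 0.504916
  p = 19/54 = 0.351852: log2(p) = -1.506960, -p*log2(p) = 0.530227
  p = 1/54 = 0.018519: log2(p) = -5.754888, -p*log2(p) = 0.106572
  p = 4/54 = 0.074074: log2(p) = -3.754888, -p*log2(p) = 0.278140
H = 0.317867 + 0.467593 + 0.504916 + 0.530227 + 0.106572 + 0.278140 = 2.205315

H = 2.2053 bits/symbol


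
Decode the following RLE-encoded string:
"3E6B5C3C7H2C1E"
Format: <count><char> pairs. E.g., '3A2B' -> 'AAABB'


Expanding each <count><char> pair:
  3E -> 'EEE'
  6B -> 'BBBBBB'
  5C -> 'CCCCC'
  3C -> 'CCC'
  7H -> 'HHHHHHH'
  2C -> 'CC'
  1E -> 'E'

Decoded = EEEBBBBBBCCCCCCCCHHHHHHHCCE


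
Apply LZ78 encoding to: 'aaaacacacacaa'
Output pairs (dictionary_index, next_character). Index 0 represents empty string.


LZ78 encoding steps:
Dictionary: {0: ''}
Step 1: w='' (idx 0), next='a' -> output (0, 'a'), add 'a' as idx 1
Step 2: w='a' (idx 1), next='a' -> output (1, 'a'), add 'aa' as idx 2
Step 3: w='a' (idx 1), next='c' -> output (1, 'c'), add 'ac' as idx 3
Step 4: w='ac' (idx 3), next='a' -> output (3, 'a'), add 'aca' as idx 4
Step 5: w='' (idx 0), next='c' -> output (0, 'c'), add 'c' as idx 5
Step 6: w='aca' (idx 4), next='a' -> output (4, 'a'), add 'acaa' as idx 6


Encoded: [(0, 'a'), (1, 'a'), (1, 'c'), (3, 'a'), (0, 'c'), (4, 'a')]


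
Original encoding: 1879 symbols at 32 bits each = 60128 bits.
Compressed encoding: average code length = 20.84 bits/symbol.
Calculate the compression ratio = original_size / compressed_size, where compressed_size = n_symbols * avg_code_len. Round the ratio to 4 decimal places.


original_size = n_symbols * orig_bits = 1879 * 32 = 60128 bits
compressed_size = n_symbols * avg_code_len = 1879 * 20.84 = 39158.36 bits
ratio = original_size / compressed_size = 60128 / 39158.36 = 1.5355

Compression ratio = 1.5355


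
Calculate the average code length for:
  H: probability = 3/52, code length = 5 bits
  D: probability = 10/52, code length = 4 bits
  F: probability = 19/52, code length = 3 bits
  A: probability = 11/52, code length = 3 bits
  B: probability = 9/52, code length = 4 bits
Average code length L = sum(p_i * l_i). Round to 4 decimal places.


Weighted contributions p_i * l_i:
  H: (3/52) * 5 = 15/52
  D: (10/52) * 4 = 40/52
  F: (19/52) * 3 = 57/52
  A: (11/52) * 3 = 33/52
  B: (9/52) * 4 = 36/52
Sum = (15 + 40 + 57 + 33 + 36)/52 = 181/52

L = 181/52 = 3.4808 bits/symbol


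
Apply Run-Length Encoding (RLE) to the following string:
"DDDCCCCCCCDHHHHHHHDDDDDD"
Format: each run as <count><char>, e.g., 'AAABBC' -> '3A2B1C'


Scanning runs left to right:
  i=0: run of 'D' x 3 -> '3D'
  i=3: run of 'C' x 7 -> '7C'
  i=10: run of 'D' x 1 -> '1D'
  i=11: run of 'H' x 7 -> '7H'
  i=18: run of 'D' x 6 -> '6D'

RLE = 3D7C1D7H6D


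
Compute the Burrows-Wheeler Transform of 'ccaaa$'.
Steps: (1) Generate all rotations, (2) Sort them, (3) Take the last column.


Rotations (sorted):
  0: $ccaaa -> last char: a
  1: a$ccaa -> last char: a
  2: aa$cca -> last char: a
  3: aaa$cc -> last char: c
  4: caaa$c -> last char: c
  5: ccaaa$ -> last char: $


BWT = aaacc$


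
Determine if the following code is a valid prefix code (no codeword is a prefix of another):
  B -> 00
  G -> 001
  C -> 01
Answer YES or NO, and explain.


Checking each pair (does one codeword prefix another?):
  B='00' vs G='001': prefix -- VIOLATION

NO -- this is NOT a valid prefix code. B (00) is a prefix of G (001).


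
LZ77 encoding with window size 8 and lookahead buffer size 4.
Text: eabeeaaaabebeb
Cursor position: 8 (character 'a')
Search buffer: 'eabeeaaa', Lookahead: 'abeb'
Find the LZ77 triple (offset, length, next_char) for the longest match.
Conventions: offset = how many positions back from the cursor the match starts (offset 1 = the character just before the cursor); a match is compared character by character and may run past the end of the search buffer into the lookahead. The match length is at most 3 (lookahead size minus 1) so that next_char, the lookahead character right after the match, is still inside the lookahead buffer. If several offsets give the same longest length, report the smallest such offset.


Try each offset into the search buffer:
  offset=1 (pos 7, char 'a'): match length 1
  offset=2 (pos 6, char 'a'): match length 1
  offset=3 (pos 5, char 'a'): match length 1
  offset=4 (pos 4, char 'e'): match length 0
  offset=5 (pos 3, char 'e'): match length 0
  offset=6 (pos 2, char 'b'): match length 0
  offset=7 (pos 1, char 'a'): match length 3
  offset=8 (pos 0, char 'e'): match length 0
Longest match has length 3 at offset 7.
next_char = character at position 8 + 3 = 11 -> 'b'

Best match: offset=7, length=3 (matching 'abe' starting at position 1)
LZ77 triple: (7, 3, 'b')


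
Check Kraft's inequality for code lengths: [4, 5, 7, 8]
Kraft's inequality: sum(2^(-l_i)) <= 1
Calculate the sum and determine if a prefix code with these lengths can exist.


Sum = 2^(-4) + 2^(-5) + 2^(-7) + 2^(-8)
    = 0.0625 + 0.03125 + 0.0078125 + 0.00390625
    = 27/256 = 0.10546875
Since 0.10546875 <= 1, Kraft's inequality IS satisfied.
A prefix code with these lengths CAN exist.

Kraft sum = 0.10546875. Satisfied.


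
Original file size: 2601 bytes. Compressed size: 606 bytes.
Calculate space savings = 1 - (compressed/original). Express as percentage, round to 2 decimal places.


ratio = compressed/original = 606/2601 = 0.232987
savings = 1 - ratio = 1 - 0.232987 = 0.767013
as a percentage: 0.767013 * 100 = 76.7%

Space savings = 1 - 606/2601 = 76.7%


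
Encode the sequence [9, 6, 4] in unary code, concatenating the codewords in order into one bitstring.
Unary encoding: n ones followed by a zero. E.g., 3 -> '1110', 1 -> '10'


Encode each number as n ones followed by a terminating 0:
  9 -> 1111111110 (10 bits)
  6 -> 1111110 (7 bits)
  4 -> 11110 (5 bits)
Total length = 10 + 7 + 5 = 22 bits.

Unary([9, 6, 4]) = 1111111110111111011110 (22 bits)


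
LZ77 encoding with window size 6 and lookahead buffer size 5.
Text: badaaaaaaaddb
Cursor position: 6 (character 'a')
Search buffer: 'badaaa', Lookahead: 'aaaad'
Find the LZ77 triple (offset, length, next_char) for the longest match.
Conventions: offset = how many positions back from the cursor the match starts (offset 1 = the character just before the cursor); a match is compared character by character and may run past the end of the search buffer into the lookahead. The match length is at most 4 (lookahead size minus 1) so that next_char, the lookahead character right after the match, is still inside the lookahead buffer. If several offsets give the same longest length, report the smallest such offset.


Try each offset into the search buffer:
  offset=1 (pos 5, char 'a'): match length 4
  offset=2 (pos 4, char 'a'): match length 4
  offset=3 (pos 3, char 'a'): match length 4
  offset=4 (pos 2, char 'd'): match length 0
  offset=5 (pos 1, char 'a'): match length 1
  offset=6 (pos 0, char 'b'): match length 0
Longest match has length 4, found at offsets 1, 2, 3; take the smallest, offset 1.
next_char = character at position 6 + 4 = 10 -> 'd'

Best match: offset=1, length=4 (matching 'aaaa' starting at position 5)
LZ77 triple: (1, 4, 'd')


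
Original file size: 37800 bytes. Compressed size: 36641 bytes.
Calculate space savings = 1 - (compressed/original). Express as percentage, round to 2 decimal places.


ratio = compressed/original = 36641/37800 = 0.969339
savings = 1 - ratio = 1 - 0.969339 = 0.030661
as a percentage: 0.030661 * 100 = 3.07%

Space savings = 1 - 36641/37800 = 3.07%


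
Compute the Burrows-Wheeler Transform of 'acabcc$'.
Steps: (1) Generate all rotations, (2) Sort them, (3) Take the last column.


Rotations (sorted):
  0: $acabcc -> last char: c
  1: abcc$ac -> last char: c
  2: acabcc$ -> last char: $
  3: bcc$aca -> last char: a
  4: c$acabc -> last char: c
  5: cabcc$a -> last char: a
  6: cc$acab -> last char: b


BWT = cc$acab


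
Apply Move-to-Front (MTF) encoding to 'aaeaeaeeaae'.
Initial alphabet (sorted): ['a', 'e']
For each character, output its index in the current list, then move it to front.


MTF encoding:
'a': index 0 in ['a', 'e'] -> ['a', 'e']
'a': index 0 in ['a', 'e'] -> ['a', 'e']
'e': index 1 in ['a', 'e'] -> ['e', 'a']
'a': index 1 in ['e', 'a'] -> ['a', 'e']
'e': index 1 in ['a', 'e'] -> ['e', 'a']
'a': index 1 in ['e', 'a'] -> ['a', 'e']
'e': index 1 in ['a', 'e'] -> ['e', 'a']
'e': index 0 in ['e', 'a'] -> ['e', 'a']
'a': index 1 in ['e', 'a'] -> ['a', 'e']
'a': index 0 in ['a', 'e'] -> ['a', 'e']
'e': index 1 in ['a', 'e'] -> ['e', 'a']


Output: [0, 0, 1, 1, 1, 1, 1, 0, 1, 0, 1]


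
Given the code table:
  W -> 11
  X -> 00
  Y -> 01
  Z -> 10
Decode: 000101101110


Decoding:
00 -> X
01 -> Y
01 -> Y
10 -> Z
11 -> W
10 -> Z


Result: XYYZWZ


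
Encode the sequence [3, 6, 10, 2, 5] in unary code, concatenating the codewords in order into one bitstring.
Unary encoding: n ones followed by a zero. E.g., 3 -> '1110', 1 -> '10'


Encode each number as n ones followed by a terminating 0:
  3 -> 1110 (4 bits)
  6 -> 1111110 (7 bits)
  10 -> 11111111110 (11 bits)
  2 -> 110 (3 bits)
  5 -> 111110 (6 bits)
Total length = 4 + 7 + 11 + 3 + 6 = 31 bits.

Unary([3, 6, 10, 2, 5]) = 1110111111011111111110110111110 (31 bits)


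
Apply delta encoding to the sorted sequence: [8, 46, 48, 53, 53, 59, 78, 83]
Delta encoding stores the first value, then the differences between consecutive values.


First value: 8
Deltas:
  46 - 8 = 38
  48 - 46 = 2
  53 - 48 = 5
  53 - 53 = 0
  59 - 53 = 6
  78 - 59 = 19
  83 - 78 = 5


Delta encoded: [8, 38, 2, 5, 0, 6, 19, 5]


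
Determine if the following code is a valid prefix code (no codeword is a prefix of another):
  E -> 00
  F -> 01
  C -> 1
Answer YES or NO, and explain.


Checking each pair (does one codeword prefix another?):
  E='00' vs F='01': no prefix
  E='00' vs C='1': no prefix
  F='01' vs E='00': no prefix
  F='01' vs C='1': no prefix
  C='1' vs E='00': no prefix
  C='1' vs F='01': no prefix
No violation found over all pairs.

YES -- this is a valid prefix code. No codeword is a prefix of any other codeword.


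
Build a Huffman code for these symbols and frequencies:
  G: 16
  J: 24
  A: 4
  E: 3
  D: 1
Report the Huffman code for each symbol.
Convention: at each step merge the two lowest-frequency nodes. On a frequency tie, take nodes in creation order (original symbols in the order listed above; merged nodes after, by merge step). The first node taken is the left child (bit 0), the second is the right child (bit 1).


Huffman tree construction:
Step 1: Merge D(1) + E(3) = 4
Step 2: Merge A(4) + (D+E)(4) = 8
Step 3: Merge (A+(D+E))(8) + G(16) = 24
Step 4: Merge J(24) + ((A+(D+E))+G)(24) = 48
Read each symbol's code off the tree from the root (left child = 0, right child = 1).

Codes:
  G: 11 (length 2)
  J: 0 (length 1)
  A: 100 (length 3)
  E: 1011 (length 4)
  D: 1010 (length 4)
Average code length: 84/48 = 1.7500 bits/symbol


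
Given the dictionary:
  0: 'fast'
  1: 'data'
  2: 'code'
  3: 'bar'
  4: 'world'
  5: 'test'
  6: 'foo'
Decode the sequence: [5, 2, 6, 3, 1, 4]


Look up each index in the dictionary:
  5 -> 'test'
  2 -> 'code'
  6 -> 'foo'
  3 -> 'bar'
  1 -> 'data'
  4 -> 'world'

Decoded: "test code foo bar data world"


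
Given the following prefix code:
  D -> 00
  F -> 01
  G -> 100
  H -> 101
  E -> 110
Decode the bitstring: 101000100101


Decoding step by step:
Bits 101 -> H
Bits 00 -> D
Bits 01 -> F
Bits 00 -> D
Bits 101 -> H


Decoded message: HDFDH


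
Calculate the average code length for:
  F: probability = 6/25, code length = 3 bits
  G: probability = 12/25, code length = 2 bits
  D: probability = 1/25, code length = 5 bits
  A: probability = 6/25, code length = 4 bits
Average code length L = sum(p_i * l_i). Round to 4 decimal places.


Weighted contributions p_i * l_i:
  F: (6/25) * 3 = 18/25
  G: (12/25) * 2 = 24/25
  D: (1/25) * 5 = 5/25
  A: (6/25) * 4 = 24/25
Sum = (18 + 24 + 5 + 24)/25 = 71/25

L = 71/25 = 2.8400 bits/symbol


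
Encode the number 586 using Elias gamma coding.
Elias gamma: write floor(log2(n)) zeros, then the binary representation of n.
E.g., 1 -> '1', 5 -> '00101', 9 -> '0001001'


num_bits = floor(log2(586)) + 1 = 10
leading_zeros = num_bits - 1 = 9
binary(586) = 1001001010

Elias gamma(586) = '000000000' + '1001001010' = 0000000001001001010 (19 bits)


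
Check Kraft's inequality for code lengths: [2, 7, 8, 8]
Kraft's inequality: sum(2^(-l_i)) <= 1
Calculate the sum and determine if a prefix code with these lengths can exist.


Sum = 2^(-2) + 2^(-7) + 2^(-8) + 2^(-8)
    = 0.25 + 0.0078125 + 0.00390625 + 0.00390625
    = 68/256 = 0.265625
Since 0.265625 <= 1, Kraft's inequality IS satisfied.
A prefix code with these lengths CAN exist.

Kraft sum = 0.265625. Satisfied.


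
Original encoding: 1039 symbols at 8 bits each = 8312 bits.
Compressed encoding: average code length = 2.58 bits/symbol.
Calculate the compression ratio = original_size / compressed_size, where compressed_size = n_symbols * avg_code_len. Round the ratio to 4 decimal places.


original_size = n_symbols * orig_bits = 1039 * 8 = 8312 bits
compressed_size = n_symbols * avg_code_len = 1039 * 2.58 = 2680.62 bits
ratio = original_size / compressed_size = 8312 / 2680.62 = 3.1008

Compression ratio = 3.1008


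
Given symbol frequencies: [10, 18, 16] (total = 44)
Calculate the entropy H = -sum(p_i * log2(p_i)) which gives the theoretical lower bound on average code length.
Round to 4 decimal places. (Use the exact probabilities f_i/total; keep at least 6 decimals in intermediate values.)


Per-symbol terms -p_i * log2(p_i) with p_i = f_i/44:
  p = 10/44 = 0.227273: log2(p) = -2.137504, -p*log2(p) = 0.485796
  p = 18/44 = 0.409091: log2(p) = -1.289507, -p*log2(p) = 0.527525
  p = 16/44 = 0.363636: log2(p) = -1.459432, -p*log2(p) = 0.530702
H = 0.485796 + 0.527525 + 0.530702 = 1.544023

H = 1.544 bits/symbol


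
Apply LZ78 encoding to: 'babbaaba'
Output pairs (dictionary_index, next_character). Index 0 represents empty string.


LZ78 encoding steps:
Dictionary: {0: ''}
Step 1: w='' (idx 0), next='b' -> output (0, 'b'), add 'b' as idx 1
Step 2: w='' (idx 0), next='a' -> output (0, 'a'), add 'a' as idx 2
Step 3: w='b' (idx 1), next='b' -> output (1, 'b'), add 'bb' as idx 3
Step 4: w='a' (idx 2), next='a' -> output (2, 'a'), add 'aa' as idx 4
Step 5: w='b' (idx 1), next='a' -> output (1, 'a'), add 'ba' as idx 5


Encoded: [(0, 'b'), (0, 'a'), (1, 'b'), (2, 'a'), (1, 'a')]


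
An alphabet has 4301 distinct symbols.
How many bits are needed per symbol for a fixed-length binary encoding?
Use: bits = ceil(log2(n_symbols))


log2(4301) = 12.0705
Bracket: 2^12 = 4096 < 4301 <= 2^13 = 8192
So ceil(log2(4301)) = 13

bits = ceil(log2(4301)) = ceil(12.0705) = 13 bits


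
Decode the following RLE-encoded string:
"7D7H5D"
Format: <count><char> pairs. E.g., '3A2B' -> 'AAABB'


Expanding each <count><char> pair:
  7D -> 'DDDDDDD'
  7H -> 'HHHHHHH'
  5D -> 'DDDDD'

Decoded = DDDDDDDHHHHHHHDDDDD


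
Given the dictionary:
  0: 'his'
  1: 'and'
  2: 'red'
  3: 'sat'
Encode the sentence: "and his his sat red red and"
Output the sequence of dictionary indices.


Look up each word in the dictionary:
  'and' -> 1
  'his' -> 0
  'his' -> 0
  'sat' -> 3
  'red' -> 2
  'red' -> 2
  'and' -> 1

Encoded: [1, 0, 0, 3, 2, 2, 1]


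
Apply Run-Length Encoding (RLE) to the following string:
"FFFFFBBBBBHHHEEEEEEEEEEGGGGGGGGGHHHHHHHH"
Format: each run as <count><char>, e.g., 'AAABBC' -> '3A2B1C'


Scanning runs left to right:
  i=0: run of 'F' x 5 -> '5F'
  i=5: run of 'B' x 5 -> '5B'
  i=10: run of 'H' x 3 -> '3H'
  i=13: run of 'E' x 10 -> '10E'
  i=23: run of 'G' x 9 -> '9G'
  i=32: run of 'H' x 8 -> '8H'

RLE = 5F5B3H10E9G8H


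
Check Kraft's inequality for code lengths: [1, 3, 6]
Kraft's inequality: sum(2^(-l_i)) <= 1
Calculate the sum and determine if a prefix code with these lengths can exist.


Sum = 2^(-1) + 2^(-3) + 2^(-6)
    = 0.5 + 0.125 + 0.015625
    = 41/64 = 0.640625
Since 0.640625 <= 1, Kraft's inequality IS satisfied.
A prefix code with these lengths CAN exist.

Kraft sum = 0.640625. Satisfied.


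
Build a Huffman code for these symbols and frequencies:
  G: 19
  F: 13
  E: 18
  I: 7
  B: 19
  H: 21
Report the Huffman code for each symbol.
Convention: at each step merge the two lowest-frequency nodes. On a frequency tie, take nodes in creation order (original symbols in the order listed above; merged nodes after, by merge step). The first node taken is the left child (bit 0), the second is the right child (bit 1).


Huffman tree construction:
Step 1: Merge I(7) + F(13) = 20
Step 2: Merge E(18) + G(19) = 37
Step 3: Merge B(19) + (I+F)(20) = 39
Step 4: Merge H(21) + (E+G)(37) = 58
Step 5: Merge (B+(I+F))(39) + (H+(E+G))(58) = 97
Read each symbol's code off the tree from the root (left child = 0, right child = 1).

Codes:
  G: 111 (length 3)
  F: 011 (length 3)
  E: 110 (length 3)
  I: 010 (length 3)
  B: 00 (length 2)
  H: 10 (length 2)
Average code length: 251/97 = 2.5876 bits/symbol


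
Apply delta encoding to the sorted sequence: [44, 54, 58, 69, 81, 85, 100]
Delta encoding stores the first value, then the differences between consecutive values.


First value: 44
Deltas:
  54 - 44 = 10
  58 - 54 = 4
  69 - 58 = 11
  81 - 69 = 12
  85 - 81 = 4
  100 - 85 = 15


Delta encoded: [44, 10, 4, 11, 12, 4, 15]


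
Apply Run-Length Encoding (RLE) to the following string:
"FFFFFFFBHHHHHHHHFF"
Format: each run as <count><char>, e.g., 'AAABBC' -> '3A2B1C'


Scanning runs left to right:
  i=0: run of 'F' x 7 -> '7F'
  i=7: run of 'B' x 1 -> '1B'
  i=8: run of 'H' x 8 -> '8H'
  i=16: run of 'F' x 2 -> '2F'

RLE = 7F1B8H2F


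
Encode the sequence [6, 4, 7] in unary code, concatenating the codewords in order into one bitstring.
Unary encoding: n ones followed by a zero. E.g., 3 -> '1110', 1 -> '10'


Encode each number as n ones followed by a terminating 0:
  6 -> 1111110 (7 bits)
  4 -> 11110 (5 bits)
  7 -> 11111110 (8 bits)
Total length = 7 + 5 + 8 = 20 bits.

Unary([6, 4, 7]) = 11111101111011111110 (20 bits)


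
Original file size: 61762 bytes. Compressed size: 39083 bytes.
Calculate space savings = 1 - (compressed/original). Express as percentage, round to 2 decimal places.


ratio = compressed/original = 39083/61762 = 0.6328
savings = 1 - ratio = 1 - 0.6328 = 0.3672
as a percentage: 0.3672 * 100 = 36.72%

Space savings = 1 - 39083/61762 = 36.72%


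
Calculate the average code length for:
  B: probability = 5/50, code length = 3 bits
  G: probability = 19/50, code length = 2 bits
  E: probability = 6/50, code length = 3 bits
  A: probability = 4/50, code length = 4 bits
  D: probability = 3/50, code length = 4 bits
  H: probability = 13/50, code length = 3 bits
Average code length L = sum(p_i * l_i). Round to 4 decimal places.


Weighted contributions p_i * l_i:
  B: (5/50) * 3 = 15/50
  G: (19/50) * 2 = 38/50
  E: (6/50) * 3 = 18/50
  A: (4/50) * 4 = 16/50
  D: (3/50) * 4 = 12/50
  H: (13/50) * 3 = 39/50
Sum = (15 + 38 + 18 + 16 + 12 + 39)/50 = 138/50

L = 138/50 = 2.7600 bits/symbol


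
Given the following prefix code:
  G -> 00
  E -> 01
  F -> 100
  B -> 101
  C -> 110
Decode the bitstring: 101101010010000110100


Decoding step by step:
Bits 101 -> B
Bits 101 -> B
Bits 01 -> E
Bits 00 -> G
Bits 100 -> F
Bits 00 -> G
Bits 110 -> C
Bits 100 -> F


Decoded message: BBEGFGCF


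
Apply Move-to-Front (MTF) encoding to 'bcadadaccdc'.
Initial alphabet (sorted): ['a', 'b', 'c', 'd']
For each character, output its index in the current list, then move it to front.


MTF encoding:
'b': index 1 in ['a', 'b', 'c', 'd'] -> ['b', 'a', 'c', 'd']
'c': index 2 in ['b', 'a', 'c', 'd'] -> ['c', 'b', 'a', 'd']
'a': index 2 in ['c', 'b', 'a', 'd'] -> ['a', 'c', 'b', 'd']
'd': index 3 in ['a', 'c', 'b', 'd'] -> ['d', 'a', 'c', 'b']
'a': index 1 in ['d', 'a', 'c', 'b'] -> ['a', 'd', 'c', 'b']
'd': index 1 in ['a', 'd', 'c', 'b'] -> ['d', 'a', 'c', 'b']
'a': index 1 in ['d', 'a', 'c', 'b'] -> ['a', 'd', 'c', 'b']
'c': index 2 in ['a', 'd', 'c', 'b'] -> ['c', 'a', 'd', 'b']
'c': index 0 in ['c', 'a', 'd', 'b'] -> ['c', 'a', 'd', 'b']
'd': index 2 in ['c', 'a', 'd', 'b'] -> ['d', 'c', 'a', 'b']
'c': index 1 in ['d', 'c', 'a', 'b'] -> ['c', 'd', 'a', 'b']


Output: [1, 2, 2, 3, 1, 1, 1, 2, 0, 2, 1]


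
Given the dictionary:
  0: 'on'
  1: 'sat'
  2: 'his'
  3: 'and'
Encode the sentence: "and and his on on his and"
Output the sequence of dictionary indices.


Look up each word in the dictionary:
  'and' -> 3
  'and' -> 3
  'his' -> 2
  'on' -> 0
  'on' -> 0
  'his' -> 2
  'and' -> 3

Encoded: [3, 3, 2, 0, 0, 2, 3]


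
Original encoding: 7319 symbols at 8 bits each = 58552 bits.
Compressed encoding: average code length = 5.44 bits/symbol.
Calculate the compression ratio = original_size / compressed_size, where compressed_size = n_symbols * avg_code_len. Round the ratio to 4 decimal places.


original_size = n_symbols * orig_bits = 7319 * 8 = 58552 bits
compressed_size = n_symbols * avg_code_len = 7319 * 5.44 = 39815.36 bits
ratio = original_size / compressed_size = 58552 / 39815.36 = 1.4706

Compression ratio = 1.4706


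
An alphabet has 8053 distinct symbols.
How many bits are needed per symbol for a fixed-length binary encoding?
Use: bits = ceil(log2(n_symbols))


log2(8053) = 12.9753
Bracket: 2^12 = 4096 < 8053 <= 2^13 = 8192
So ceil(log2(8053)) = 13

bits = ceil(log2(8053)) = ceil(12.9753) = 13 bits


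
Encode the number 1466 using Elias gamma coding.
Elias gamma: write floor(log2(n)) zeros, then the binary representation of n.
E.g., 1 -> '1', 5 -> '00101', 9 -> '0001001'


num_bits = floor(log2(1466)) + 1 = 11
leading_zeros = num_bits - 1 = 10
binary(1466) = 10110111010

Elias gamma(1466) = '0000000000' + '10110111010' = 000000000010110111010 (21 bits)


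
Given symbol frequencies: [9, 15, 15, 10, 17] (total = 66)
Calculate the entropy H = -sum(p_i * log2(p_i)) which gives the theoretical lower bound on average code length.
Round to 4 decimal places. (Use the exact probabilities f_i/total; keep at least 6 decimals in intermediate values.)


Per-symbol terms -p_i * log2(p_i) with p_i = f_i/66:
  p = 9/66 = 0.136364: log2(p) = -2.874469, -p*log2(p) = 0.391973
  p = 15/66 = 0.227273: log2(p) = -2.137504, -p*log2(p) = 0.485796
  p = 15/66 = 0.227273: log2(p) = -2.137504, -p*log2(p) = 0.485796
  p = 10/66 = 0.151515: log2(p) = -2.722466, -p*log2(p) = 0.412495
  p = 17/66 = 0.257576: log2(p) = -1.956931, -p*log2(p) = 0.504058
H = 0.391973 + 0.485796 + 0.485796 + 0.412495 + 0.504058 = 2.280118

H = 2.2801 bits/symbol


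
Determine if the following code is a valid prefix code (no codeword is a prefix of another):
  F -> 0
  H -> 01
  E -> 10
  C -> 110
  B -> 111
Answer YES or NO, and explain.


Checking each pair (does one codeword prefix another?):
  F='0' vs H='01': prefix -- VIOLATION

NO -- this is NOT a valid prefix code. F (0) is a prefix of H (01).


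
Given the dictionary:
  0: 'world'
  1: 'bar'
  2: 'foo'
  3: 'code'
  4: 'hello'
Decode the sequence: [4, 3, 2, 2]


Look up each index in the dictionary:
  4 -> 'hello'
  3 -> 'code'
  2 -> 'foo'
  2 -> 'foo'

Decoded: "hello code foo foo"


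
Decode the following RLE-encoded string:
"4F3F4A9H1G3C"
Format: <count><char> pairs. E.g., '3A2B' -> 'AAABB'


Expanding each <count><char> pair:
  4F -> 'FFFF'
  3F -> 'FFF'
  4A -> 'AAAA'
  9H -> 'HHHHHHHHH'
  1G -> 'G'
  3C -> 'CCC'

Decoded = FFFFFFFAAAAHHHHHHHHHGCCC


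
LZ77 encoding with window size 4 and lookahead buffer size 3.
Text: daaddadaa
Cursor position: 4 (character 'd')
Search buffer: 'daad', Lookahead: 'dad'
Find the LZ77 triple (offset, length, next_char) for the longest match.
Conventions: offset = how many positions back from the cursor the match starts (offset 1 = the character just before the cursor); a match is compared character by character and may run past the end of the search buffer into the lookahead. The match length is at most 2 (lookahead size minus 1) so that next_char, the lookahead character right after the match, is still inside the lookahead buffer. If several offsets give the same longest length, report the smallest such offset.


Try each offset into the search buffer:
  offset=1 (pos 3, char 'd'): match length 1
  offset=2 (pos 2, char 'a'): match length 0
  offset=3 (pos 1, char 'a'): match length 0
  offset=4 (pos 0, char 'd'): match length 2
Longest match has length 2 at offset 4.
next_char = character at position 4 + 2 = 6 -> 'd'

Best match: offset=4, length=2 (matching 'da' starting at position 0)
LZ77 triple: (4, 2, 'd')


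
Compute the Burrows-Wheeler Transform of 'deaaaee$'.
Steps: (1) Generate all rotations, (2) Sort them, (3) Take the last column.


Rotations (sorted):
  0: $deaaaee -> last char: e
  1: aaaee$de -> last char: e
  2: aaee$dea -> last char: a
  3: aee$deaa -> last char: a
  4: deaaaee$ -> last char: $
  5: e$deaaae -> last char: e
  6: eaaaee$d -> last char: d
  7: ee$deaaa -> last char: a


BWT = eeaa$eda


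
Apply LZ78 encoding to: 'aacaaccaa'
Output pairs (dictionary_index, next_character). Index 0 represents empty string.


LZ78 encoding steps:
Dictionary: {0: ''}
Step 1: w='' (idx 0), next='a' -> output (0, 'a'), add 'a' as idx 1
Step 2: w='a' (idx 1), next='c' -> output (1, 'c'), add 'ac' as idx 2
Step 3: w='a' (idx 1), next='a' -> output (1, 'a'), add 'aa' as idx 3
Step 4: w='' (idx 0), next='c' -> output (0, 'c'), add 'c' as idx 4
Step 5: w='c' (idx 4), next='a' -> output (4, 'a'), add 'ca' as idx 5
Step 6: w='a' (idx 1), end of input -> output (1, '')


Encoded: [(0, 'a'), (1, 'c'), (1, 'a'), (0, 'c'), (4, 'a'), (1, '')]


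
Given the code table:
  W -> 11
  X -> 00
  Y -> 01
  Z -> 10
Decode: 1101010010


Decoding:
11 -> W
01 -> Y
01 -> Y
00 -> X
10 -> Z


Result: WYYXZ


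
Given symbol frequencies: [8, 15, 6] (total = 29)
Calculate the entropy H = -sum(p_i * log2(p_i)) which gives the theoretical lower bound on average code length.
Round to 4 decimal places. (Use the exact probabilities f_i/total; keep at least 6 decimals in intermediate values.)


Per-symbol terms -p_i * log2(p_i) with p_i = f_i/29:
  p = 8/29 = 0.275862: log2(p) = -1.857981, -p*log2(p) = 0.512546
  p = 15/29 = 0.517241: log2(p) = -0.951090, -p*log2(p) = 0.491943
  p = 6/29 = 0.206897: log2(p) = -2.273018, -p*log2(p) = 0.470280
H = 0.512546 + 0.491943 + 0.470280 = 1.474769

H = 1.4748 bits/symbol
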